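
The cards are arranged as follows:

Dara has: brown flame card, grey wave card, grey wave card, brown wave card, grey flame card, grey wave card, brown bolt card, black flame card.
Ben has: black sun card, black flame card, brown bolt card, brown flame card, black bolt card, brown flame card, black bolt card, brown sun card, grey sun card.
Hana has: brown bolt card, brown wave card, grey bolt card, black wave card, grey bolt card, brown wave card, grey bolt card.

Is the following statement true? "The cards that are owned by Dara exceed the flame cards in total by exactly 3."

False

cards owned by Dara: 8.
flame cards: 6.
The claim requires 8 − 6 (= 2) to equal 3, which does not hold.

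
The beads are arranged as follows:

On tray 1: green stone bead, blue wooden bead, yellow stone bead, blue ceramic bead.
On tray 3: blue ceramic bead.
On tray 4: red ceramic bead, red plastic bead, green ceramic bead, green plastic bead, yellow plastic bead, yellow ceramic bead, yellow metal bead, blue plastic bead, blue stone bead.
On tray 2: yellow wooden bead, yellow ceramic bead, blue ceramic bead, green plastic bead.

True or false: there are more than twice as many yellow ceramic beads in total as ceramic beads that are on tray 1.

False

yellow ceramic beads: 2.
ceramic beads on tray 1: 1.
The claim requires 2 > 2 × 1 = 2, which does not hold.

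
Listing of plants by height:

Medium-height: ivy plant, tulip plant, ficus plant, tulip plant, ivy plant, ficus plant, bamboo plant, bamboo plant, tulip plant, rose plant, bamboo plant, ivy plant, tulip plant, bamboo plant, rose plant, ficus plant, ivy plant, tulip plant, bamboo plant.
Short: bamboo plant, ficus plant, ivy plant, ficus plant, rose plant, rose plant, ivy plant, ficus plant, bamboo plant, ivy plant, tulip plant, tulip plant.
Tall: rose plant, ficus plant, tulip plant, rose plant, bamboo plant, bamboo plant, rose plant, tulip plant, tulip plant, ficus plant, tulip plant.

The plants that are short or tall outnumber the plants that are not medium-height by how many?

plants that are short or tall: 23.
plants that are not medium-height: 23.
23 − 23 = 0.

0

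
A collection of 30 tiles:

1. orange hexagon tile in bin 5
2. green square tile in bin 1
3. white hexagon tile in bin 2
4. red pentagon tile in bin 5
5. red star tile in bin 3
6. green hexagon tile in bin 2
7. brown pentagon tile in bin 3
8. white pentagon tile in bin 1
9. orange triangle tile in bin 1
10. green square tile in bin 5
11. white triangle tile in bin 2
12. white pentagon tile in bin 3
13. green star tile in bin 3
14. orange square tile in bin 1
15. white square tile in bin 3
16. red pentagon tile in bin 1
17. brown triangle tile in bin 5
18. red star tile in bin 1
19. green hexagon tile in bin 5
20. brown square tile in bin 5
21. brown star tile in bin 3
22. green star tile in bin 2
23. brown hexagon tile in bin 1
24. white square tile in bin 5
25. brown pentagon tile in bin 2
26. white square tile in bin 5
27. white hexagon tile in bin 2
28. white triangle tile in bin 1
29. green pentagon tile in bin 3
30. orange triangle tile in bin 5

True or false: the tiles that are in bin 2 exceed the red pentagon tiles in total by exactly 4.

There are 6 tiles in bin 2.
There are 2 red pentagon tiles.
The claim requires 6 − 2 (= 4) to equal 4, which holds.

True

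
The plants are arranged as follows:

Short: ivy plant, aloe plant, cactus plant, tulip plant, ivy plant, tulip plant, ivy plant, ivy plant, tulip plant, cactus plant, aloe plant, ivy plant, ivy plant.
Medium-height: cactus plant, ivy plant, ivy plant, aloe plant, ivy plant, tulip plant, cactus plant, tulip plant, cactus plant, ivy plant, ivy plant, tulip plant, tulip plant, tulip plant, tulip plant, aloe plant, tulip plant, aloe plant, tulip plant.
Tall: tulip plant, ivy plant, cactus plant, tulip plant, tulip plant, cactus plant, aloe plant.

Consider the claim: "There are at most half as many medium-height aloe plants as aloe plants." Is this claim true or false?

True

|medium-height aloe plants| = 3.
|aloe plants| = 6.
The claim requires 2 × 3 = 6 ≤ 6, which holds.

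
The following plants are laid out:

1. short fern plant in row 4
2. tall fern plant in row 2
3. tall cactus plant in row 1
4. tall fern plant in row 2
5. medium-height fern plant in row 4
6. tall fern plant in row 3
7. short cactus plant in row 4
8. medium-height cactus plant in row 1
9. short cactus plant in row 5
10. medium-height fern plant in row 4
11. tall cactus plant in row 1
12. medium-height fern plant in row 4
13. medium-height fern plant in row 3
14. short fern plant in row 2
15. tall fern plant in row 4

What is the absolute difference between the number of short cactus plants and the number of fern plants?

short cactus plants: 2. fern plants: 10.
|2 − 10| = 10 − 2 = 8.

8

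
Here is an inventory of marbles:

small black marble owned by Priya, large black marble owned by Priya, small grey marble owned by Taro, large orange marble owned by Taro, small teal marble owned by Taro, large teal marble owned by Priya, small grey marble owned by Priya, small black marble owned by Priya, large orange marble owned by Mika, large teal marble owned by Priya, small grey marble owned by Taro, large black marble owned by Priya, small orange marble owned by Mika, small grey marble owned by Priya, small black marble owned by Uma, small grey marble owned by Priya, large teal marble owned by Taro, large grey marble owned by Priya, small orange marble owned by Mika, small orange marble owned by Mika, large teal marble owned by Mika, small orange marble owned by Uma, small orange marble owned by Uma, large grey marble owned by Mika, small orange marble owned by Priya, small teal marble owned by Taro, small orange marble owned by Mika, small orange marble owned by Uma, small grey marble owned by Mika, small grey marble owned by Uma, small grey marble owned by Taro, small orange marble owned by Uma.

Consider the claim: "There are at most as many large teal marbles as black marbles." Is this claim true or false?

True

large teal marbles: 4.
black marbles: 5.
The claim requires 4 ≤ 5, which holds.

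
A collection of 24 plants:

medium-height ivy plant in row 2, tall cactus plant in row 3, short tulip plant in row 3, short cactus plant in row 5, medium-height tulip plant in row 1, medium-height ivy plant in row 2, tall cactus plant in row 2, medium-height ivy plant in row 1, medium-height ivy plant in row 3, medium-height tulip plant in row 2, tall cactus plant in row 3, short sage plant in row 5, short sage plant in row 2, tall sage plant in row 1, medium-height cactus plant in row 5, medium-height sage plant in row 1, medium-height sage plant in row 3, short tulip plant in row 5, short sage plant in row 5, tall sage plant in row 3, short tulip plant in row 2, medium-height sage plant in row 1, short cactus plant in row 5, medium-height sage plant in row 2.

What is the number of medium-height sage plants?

4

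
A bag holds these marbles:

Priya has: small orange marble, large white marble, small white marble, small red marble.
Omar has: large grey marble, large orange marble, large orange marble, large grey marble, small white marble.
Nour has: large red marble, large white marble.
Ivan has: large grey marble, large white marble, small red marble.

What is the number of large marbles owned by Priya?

1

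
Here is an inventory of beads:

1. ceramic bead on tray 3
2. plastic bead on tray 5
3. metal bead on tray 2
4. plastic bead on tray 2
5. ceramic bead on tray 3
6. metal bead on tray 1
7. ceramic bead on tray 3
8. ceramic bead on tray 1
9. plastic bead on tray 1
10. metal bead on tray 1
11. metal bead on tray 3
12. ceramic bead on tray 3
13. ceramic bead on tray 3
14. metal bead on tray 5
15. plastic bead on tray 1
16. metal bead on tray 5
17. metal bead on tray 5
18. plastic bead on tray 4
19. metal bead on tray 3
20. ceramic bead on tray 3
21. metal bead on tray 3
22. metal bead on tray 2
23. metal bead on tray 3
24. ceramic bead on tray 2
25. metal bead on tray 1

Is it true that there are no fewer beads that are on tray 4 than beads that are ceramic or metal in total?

There is 1 bead on tray 4.
There are 20 beads that are ceramic or metal.
The claim requires 1 ≥ 20, which does not hold.

False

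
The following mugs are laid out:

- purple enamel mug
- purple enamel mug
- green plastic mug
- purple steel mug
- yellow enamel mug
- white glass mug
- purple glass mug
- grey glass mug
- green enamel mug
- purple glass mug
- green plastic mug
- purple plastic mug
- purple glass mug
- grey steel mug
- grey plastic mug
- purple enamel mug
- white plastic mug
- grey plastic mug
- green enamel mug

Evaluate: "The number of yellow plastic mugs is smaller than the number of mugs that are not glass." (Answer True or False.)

True

There are 0 yellow plastic mugs.
There are 14 mugs that are not glass.
The claim requires 0 < 14, which holds.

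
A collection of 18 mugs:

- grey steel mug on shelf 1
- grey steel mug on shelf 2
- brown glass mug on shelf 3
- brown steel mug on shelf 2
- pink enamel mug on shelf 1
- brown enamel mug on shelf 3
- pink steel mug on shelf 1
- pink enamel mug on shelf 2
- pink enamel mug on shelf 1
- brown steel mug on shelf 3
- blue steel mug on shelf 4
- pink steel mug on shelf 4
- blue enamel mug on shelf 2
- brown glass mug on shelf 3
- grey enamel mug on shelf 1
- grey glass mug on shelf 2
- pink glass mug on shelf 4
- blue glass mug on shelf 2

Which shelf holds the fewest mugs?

shelf 4

Counts by shelf: shelf 2→6, shelf 1→5, shelf 3→4, shelf 4→3.
The minimum is 3, held uniquely by shelf 4.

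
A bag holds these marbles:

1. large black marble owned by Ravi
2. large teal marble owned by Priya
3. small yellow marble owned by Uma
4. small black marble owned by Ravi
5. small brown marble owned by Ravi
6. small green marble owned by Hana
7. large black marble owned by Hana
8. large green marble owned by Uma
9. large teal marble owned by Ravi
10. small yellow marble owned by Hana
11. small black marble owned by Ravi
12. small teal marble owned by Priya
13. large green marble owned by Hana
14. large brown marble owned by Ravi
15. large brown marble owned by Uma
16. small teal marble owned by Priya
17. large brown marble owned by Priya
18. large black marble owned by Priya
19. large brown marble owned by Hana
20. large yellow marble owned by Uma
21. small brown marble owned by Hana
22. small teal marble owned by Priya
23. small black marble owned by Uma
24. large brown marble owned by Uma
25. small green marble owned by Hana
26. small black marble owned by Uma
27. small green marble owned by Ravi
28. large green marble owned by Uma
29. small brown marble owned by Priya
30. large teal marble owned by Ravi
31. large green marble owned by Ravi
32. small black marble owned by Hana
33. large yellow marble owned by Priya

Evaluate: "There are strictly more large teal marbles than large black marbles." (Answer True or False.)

False

There are 3 large teal marbles.
There are 3 large black marbles.
The claim requires 3 > 3, which does not hold.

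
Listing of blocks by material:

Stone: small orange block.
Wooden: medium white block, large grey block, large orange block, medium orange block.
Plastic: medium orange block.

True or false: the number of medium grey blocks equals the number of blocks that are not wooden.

|medium grey blocks| = 0.
|blocks that are not wooden| = 2.
The claim requires 0 = 2, which does not hold.

False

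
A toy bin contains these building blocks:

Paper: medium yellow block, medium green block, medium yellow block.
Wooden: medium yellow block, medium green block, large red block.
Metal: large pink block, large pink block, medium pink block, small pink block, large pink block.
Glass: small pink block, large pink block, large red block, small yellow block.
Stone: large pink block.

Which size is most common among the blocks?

Counts by size: large 7, medium 6, small 3.
The maximum is 7, held uniquely by large.

large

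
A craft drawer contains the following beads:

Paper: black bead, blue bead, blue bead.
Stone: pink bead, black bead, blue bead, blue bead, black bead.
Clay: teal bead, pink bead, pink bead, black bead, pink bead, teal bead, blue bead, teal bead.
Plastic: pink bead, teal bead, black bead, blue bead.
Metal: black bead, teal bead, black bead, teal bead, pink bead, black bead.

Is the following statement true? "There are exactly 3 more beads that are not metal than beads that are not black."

False

|beads that are not metal| = 20.
|beads that are not black| = 18.
The claim requires 20 − 18 (= 2) to equal 3, which does not hold.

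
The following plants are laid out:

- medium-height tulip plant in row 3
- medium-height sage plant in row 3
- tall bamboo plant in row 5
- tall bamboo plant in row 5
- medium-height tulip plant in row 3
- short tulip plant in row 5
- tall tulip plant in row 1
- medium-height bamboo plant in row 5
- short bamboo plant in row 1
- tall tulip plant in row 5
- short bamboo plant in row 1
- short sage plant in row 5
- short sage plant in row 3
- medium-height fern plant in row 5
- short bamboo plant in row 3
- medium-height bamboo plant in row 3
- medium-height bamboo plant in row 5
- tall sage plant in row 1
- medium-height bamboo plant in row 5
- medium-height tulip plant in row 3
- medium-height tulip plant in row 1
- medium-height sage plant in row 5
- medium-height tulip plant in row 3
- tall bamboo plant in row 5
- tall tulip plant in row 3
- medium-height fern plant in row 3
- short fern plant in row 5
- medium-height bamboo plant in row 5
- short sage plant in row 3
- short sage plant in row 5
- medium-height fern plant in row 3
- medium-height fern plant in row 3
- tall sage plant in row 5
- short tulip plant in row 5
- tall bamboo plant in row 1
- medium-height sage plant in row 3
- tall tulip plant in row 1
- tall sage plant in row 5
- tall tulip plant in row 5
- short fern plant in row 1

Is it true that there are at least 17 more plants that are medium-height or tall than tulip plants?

plants that are medium-height or tall: 29.
tulip plants: 12.
The claim requires 29 − 12 = 17 ≥ 17, which holds.

True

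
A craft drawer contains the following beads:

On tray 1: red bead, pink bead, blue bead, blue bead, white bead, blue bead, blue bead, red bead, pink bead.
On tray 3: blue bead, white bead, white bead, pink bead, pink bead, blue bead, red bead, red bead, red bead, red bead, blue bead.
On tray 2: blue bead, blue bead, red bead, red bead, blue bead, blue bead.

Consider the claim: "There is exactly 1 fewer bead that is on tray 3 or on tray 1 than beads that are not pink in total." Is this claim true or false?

False

There are 20 beads on tray 3 or on tray 1.
There are 22 beads that are not pink.
The claim requires 22 − 20 (= 2) to equal 1, which does not hold.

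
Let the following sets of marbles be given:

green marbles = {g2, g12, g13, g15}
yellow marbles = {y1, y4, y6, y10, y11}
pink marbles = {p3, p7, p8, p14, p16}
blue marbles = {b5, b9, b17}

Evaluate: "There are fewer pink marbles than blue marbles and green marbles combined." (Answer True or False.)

There are 5 pink marbles.
blue marbles: 3; green marbles: 4; combined: 3 + 4 = 7.
The claim requires 5 < 7, which holds.

True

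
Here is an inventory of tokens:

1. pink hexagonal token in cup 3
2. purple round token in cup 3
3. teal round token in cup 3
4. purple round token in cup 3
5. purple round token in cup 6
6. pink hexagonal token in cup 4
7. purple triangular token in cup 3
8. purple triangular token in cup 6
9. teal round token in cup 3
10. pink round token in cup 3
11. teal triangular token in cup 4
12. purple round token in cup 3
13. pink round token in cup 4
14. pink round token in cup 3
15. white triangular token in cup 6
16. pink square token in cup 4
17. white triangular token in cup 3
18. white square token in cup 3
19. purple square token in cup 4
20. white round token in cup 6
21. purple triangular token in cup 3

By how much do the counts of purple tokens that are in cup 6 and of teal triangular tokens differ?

1

purple tokens in cup 6: 2. teal triangular tokens: 1.
|2 − 1| = 2 − 1 = 1.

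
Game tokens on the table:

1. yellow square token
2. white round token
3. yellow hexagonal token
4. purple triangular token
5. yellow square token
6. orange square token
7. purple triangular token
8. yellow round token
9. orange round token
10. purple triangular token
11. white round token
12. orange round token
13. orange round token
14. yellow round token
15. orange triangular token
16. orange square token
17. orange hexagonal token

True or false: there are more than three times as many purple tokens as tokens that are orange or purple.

purple tokens: 3.
tokens that are orange or purple: 10.
The claim requires 3 > 3 × 10 = 30, which does not hold.

False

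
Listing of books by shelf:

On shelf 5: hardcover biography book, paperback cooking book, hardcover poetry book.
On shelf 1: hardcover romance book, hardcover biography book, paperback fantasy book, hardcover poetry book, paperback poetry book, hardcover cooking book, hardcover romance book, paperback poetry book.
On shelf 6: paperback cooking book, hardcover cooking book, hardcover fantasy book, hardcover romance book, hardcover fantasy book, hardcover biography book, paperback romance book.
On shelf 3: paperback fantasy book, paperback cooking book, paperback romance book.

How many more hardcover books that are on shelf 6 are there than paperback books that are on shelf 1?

hardcover books on shelf 6: 5.
paperback books on shelf 1: 3.
5 − 3 = 2.

2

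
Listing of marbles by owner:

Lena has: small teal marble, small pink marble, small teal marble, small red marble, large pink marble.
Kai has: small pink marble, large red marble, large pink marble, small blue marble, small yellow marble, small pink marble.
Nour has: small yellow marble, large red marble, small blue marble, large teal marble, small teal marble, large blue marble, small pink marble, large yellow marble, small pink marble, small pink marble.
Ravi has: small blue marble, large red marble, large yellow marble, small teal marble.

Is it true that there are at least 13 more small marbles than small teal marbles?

small marbles: 16.
small teal marbles: 4.
The claim requires 16 − 4 = 12 ≥ 13, which does not hold.

False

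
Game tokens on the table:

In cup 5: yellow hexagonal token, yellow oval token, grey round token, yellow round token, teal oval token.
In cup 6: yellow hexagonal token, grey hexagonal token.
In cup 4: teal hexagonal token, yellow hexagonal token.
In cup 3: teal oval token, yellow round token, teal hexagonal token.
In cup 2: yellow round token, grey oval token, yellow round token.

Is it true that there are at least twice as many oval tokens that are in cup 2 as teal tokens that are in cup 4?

|oval tokens in cup 2| = 1.
|teal tokens in cup 4| = 1.
The claim requires 1 ≥ 2 × 1 = 2, which does not hold.

False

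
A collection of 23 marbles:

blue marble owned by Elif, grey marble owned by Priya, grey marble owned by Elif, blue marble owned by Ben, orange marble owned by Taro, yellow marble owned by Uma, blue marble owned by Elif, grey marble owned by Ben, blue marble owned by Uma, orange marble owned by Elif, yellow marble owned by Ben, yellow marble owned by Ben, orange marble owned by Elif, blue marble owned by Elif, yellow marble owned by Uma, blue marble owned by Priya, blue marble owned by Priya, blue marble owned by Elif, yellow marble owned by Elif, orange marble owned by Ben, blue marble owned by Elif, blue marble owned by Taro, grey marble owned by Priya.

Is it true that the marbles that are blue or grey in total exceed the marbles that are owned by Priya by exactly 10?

There are 14 marbles that are blue or grey.
Count of marbles owned by Priya: 4.
The claim requires 14 − 4 (= 10) to equal 10, which holds.

True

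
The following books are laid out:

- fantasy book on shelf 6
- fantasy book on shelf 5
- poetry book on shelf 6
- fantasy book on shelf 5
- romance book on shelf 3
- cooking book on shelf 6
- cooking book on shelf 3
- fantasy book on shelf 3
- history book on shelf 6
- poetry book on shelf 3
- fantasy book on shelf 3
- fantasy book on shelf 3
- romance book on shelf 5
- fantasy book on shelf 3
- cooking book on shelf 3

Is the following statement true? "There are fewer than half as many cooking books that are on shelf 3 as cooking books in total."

False

|cooking books on shelf 3| = 2.
|cooking books| = 3.
The claim requires 2 × 2 = 4 < 3, which does not hold.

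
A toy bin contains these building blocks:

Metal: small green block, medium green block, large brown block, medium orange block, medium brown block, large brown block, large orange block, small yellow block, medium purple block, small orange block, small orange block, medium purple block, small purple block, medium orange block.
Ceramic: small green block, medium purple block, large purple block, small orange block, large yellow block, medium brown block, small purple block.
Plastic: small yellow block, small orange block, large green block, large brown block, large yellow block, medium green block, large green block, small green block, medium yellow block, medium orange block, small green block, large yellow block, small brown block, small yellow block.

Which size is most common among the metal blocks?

medium

Counts by size (restricted to metal blocks): medium 6, small 5, large 3.
The maximum is 6, held uniquely by medium.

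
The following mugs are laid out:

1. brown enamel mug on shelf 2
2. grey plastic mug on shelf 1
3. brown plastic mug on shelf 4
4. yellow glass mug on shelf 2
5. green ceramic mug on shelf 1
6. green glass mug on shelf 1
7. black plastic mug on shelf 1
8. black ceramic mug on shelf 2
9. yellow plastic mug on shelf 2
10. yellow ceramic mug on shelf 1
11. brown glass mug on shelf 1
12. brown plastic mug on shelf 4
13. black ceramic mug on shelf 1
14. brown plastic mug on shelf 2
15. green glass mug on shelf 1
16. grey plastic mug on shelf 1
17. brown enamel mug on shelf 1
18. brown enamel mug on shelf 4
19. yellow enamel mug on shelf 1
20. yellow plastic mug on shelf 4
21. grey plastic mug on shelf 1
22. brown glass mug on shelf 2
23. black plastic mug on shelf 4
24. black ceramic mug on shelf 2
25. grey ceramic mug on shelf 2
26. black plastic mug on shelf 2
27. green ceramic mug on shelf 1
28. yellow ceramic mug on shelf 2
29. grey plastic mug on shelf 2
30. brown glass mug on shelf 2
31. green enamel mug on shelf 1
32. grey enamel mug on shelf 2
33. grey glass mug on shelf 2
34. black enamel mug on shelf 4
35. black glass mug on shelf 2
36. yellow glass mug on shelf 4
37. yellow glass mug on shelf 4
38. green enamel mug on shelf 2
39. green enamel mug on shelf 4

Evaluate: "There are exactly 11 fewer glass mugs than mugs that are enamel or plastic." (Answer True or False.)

|glass mugs| = 10.
|mugs that are enamel or plastic| = 21.
The claim requires 21 − 10 (= 11) to equal 11, which holds.

True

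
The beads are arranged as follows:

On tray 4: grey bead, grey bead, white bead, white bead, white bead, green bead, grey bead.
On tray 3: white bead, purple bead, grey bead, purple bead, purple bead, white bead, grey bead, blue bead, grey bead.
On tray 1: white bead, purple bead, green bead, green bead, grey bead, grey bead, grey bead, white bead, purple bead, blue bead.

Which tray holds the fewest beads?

Counts by tray: tray 1→10, tray 3→9, tray 4→7.
The minimum is 7, held uniquely by tray 4.

tray 4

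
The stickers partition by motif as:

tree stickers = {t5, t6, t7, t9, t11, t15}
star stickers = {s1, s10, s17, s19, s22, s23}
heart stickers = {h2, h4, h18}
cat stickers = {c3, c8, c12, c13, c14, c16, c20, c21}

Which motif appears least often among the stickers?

Counts by motif: cat 8, star 6, tree 6, heart 3.
The minimum is 3, held uniquely by heart.

heart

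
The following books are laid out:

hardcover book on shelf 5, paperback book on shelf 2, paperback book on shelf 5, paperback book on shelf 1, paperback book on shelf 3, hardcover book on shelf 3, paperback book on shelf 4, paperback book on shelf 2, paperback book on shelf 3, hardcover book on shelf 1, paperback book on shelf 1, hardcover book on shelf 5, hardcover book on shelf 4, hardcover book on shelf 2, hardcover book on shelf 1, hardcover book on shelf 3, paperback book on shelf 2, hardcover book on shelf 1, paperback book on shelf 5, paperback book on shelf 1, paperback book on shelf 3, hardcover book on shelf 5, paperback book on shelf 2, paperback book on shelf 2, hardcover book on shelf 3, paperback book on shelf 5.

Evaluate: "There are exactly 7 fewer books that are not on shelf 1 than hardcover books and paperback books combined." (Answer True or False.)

False

There are 20 books that are not on shelf 1.
hardcover books: 11; paperback books: 15; combined: 11 + 15 = 26.
The claim requires 26 − 20 (= 6) to equal 7, which does not hold.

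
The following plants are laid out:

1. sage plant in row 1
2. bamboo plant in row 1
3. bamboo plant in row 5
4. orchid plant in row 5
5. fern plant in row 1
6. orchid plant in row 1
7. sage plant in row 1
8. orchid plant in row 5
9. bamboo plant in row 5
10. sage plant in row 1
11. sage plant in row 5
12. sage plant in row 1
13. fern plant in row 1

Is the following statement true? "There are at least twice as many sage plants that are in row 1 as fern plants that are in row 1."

|sage plants in row 1| = 4.
|fern plants in row 1| = 2.
The claim requires 4 ≥ 2 × 2 = 4, which holds.

True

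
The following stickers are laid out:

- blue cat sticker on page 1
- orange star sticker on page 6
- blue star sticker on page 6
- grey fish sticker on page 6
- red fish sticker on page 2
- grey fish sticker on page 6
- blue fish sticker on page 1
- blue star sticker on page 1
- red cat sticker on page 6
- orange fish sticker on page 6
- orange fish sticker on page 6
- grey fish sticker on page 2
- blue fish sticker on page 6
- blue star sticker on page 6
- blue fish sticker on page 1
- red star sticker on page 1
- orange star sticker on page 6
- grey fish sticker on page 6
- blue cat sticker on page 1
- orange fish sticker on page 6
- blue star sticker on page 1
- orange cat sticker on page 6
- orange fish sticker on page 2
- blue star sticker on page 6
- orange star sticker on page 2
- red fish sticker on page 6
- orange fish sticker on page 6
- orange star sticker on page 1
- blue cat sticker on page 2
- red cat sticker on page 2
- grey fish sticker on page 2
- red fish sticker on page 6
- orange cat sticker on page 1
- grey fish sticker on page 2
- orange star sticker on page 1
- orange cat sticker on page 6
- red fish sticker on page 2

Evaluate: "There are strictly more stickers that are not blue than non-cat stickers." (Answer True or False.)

False

stickers that are not blue: 26.
non-cat stickers: 29.
The claim requires 26 > 29, which does not hold.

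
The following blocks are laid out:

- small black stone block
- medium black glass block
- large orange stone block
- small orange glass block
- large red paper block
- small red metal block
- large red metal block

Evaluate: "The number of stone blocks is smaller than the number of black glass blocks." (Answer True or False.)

False

|stone blocks| = 2.
|black glass blocks| = 1.
The claim requires 2 < 1, which does not hold.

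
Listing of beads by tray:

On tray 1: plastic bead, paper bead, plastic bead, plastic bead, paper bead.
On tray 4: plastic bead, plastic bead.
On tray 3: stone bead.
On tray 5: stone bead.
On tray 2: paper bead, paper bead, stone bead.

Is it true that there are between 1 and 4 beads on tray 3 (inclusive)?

True

There is 1 bead on tray 3.
The claim requires 1 ≤ 1 ≤ 4, which holds.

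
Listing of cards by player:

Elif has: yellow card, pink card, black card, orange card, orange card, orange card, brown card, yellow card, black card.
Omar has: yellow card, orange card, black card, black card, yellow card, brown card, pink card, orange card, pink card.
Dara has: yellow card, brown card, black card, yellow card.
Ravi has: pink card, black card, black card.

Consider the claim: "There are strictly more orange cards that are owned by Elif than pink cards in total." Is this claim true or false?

False

|orange cards owned by Elif| = 3.
|pink cards| = 4.
The claim requires 3 > 4, which does not hold.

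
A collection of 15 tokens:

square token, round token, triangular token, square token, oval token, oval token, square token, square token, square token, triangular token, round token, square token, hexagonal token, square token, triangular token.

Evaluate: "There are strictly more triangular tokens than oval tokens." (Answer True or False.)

triangular tokens: 3.
oval tokens: 2.
The claim requires 3 > 2, which holds.

True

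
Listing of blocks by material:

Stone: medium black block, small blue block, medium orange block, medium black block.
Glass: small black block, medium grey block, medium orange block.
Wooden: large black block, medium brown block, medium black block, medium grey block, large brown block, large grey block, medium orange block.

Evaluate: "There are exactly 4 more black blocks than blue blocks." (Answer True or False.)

|black blocks| = 5.
|blue blocks| = 1.
The claim requires 5 − 1 (= 4) to equal 4, which holds.

True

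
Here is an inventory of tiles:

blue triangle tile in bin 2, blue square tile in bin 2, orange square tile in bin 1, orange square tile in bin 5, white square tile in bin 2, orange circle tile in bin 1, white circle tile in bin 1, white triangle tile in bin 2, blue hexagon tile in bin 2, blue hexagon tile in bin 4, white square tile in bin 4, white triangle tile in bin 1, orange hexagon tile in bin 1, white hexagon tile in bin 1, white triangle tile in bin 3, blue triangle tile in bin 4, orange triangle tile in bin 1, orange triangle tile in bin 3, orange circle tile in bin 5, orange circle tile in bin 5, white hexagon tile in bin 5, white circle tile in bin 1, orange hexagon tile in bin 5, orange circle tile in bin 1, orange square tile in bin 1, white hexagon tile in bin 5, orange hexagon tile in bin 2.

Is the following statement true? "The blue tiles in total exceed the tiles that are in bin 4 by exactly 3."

There are 5 blue tiles.
There are 3 tiles in bin 4.
The claim requires 5 − 3 (= 2) to equal 3, which does not hold.

False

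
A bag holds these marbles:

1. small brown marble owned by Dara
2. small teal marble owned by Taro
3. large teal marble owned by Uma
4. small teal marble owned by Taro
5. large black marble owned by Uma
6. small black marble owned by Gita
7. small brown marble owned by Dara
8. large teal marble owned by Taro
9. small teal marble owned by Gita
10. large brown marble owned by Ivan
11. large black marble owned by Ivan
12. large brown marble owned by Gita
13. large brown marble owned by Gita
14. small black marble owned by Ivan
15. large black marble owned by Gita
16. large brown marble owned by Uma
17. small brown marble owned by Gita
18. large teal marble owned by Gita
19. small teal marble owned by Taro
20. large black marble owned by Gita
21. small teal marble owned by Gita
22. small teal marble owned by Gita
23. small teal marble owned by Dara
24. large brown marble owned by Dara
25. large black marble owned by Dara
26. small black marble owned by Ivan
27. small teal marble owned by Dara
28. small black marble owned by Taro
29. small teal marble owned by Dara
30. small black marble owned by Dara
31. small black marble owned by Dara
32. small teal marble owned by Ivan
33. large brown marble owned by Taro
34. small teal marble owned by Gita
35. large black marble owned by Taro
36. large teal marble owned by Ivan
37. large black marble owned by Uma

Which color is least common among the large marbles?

teal

Counts by color (restricted to large marbles): black 7, brown 6, teal 4.
The minimum is 4, held uniquely by teal.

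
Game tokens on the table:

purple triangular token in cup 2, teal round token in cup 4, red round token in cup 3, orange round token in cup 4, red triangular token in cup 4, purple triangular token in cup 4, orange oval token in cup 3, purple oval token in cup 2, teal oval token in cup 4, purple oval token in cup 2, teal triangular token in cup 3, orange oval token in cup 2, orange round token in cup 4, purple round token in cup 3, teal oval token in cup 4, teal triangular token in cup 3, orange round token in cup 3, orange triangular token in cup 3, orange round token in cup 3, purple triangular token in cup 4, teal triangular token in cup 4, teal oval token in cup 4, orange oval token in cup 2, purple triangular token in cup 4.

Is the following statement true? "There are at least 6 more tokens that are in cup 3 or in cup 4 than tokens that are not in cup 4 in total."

True

|tokens in cup 3 or in cup 4| = 19.
|tokens that are not in cup 4| = 13.
The claim requires 19 − 13 = 6 ≥ 6, which holds.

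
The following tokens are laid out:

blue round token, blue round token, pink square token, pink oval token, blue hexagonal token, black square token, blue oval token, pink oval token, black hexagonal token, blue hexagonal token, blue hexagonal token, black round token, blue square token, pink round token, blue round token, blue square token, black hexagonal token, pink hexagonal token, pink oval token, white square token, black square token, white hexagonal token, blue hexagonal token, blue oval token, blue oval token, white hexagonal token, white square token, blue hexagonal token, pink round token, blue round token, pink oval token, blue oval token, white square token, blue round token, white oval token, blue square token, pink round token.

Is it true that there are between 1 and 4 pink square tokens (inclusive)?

True

|pink square tokens| = 1.
The claim requires 1 ≤ 1 ≤ 4, which holds.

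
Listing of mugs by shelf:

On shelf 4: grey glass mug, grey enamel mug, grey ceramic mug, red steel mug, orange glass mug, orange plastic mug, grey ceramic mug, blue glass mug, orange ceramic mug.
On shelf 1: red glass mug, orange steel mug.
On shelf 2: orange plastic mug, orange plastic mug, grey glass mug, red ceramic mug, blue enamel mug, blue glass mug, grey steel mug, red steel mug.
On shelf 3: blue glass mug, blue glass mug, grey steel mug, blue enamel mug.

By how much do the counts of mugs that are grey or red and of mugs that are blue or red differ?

1

mugs that are grey or red: 11. mugs that are blue or red: 10.
|11 − 10| = 11 − 10 = 1.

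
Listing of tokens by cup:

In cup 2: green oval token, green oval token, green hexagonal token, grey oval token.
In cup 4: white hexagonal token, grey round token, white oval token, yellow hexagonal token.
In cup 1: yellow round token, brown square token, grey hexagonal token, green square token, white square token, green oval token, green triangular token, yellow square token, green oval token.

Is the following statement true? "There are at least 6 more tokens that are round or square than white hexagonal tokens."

tokens that are round or square: 6.
white hexagonal tokens: 1.
The claim requires 6 − 1 = 5 ≥ 6, which does not hold.

False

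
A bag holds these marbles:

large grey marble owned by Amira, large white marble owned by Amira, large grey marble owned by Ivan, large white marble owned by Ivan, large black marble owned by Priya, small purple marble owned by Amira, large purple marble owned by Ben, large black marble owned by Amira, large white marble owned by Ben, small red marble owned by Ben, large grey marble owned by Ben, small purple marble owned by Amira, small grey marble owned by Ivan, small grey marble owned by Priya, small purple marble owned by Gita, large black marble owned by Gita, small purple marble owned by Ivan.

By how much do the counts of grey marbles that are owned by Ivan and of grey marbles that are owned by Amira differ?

grey marbles owned by Ivan: 2. grey marbles owned by Amira: 1.
|2 − 1| = 2 − 1 = 1.

1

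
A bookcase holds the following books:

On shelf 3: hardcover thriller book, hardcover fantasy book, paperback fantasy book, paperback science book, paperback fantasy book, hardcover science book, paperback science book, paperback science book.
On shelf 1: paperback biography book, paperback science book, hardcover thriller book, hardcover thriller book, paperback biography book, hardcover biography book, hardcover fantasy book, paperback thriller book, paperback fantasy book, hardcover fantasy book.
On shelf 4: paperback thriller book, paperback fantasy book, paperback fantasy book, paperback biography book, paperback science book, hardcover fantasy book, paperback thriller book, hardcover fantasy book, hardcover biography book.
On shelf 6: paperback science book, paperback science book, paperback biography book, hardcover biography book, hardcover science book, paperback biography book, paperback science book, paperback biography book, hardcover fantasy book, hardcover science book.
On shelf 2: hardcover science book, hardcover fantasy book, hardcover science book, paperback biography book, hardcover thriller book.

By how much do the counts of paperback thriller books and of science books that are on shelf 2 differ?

1

paperback thriller books: 3. science books on shelf 2: 2.
|3 − 2| = 3 − 2 = 1.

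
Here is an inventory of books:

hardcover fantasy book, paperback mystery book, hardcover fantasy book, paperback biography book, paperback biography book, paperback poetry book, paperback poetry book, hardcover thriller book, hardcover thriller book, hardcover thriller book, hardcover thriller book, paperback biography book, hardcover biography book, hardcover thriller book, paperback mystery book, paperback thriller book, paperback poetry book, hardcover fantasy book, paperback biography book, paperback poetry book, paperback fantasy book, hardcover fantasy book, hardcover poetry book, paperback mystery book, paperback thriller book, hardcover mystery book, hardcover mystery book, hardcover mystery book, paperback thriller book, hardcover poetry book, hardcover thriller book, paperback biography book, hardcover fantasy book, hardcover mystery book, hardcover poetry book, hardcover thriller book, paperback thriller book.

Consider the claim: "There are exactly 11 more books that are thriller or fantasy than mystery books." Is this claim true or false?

There are 17 books that are thriller or fantasy.
There are 7 mystery books.
The claim requires 17 − 7 (= 10) to equal 11, which does not hold.

False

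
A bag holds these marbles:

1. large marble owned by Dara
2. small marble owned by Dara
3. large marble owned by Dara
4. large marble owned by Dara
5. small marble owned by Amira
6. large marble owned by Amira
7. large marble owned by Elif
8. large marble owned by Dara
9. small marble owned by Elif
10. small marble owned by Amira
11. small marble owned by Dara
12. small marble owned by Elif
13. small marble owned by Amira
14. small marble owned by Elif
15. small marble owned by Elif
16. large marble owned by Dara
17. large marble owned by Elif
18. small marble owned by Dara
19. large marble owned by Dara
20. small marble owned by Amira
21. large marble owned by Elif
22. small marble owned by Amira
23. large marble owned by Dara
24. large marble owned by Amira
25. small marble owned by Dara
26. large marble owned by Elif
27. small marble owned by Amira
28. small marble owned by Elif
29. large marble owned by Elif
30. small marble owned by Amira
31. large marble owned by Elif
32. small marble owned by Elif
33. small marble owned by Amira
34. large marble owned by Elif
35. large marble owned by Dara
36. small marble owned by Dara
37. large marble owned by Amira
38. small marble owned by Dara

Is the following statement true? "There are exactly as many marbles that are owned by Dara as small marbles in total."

False

marbles owned by Dara: 14.
small marbles: 20.
The claim requires 14 = 20, which does not hold.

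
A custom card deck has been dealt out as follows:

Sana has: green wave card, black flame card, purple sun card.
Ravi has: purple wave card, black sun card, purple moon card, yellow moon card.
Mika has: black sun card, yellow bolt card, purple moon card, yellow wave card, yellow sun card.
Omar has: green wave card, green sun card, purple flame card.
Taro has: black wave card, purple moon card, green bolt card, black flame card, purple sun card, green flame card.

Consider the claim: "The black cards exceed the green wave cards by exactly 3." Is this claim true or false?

True

black cards: 5.
green wave cards: 2.
The claim requires 5 − 2 (= 3) to equal 3, which holds.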